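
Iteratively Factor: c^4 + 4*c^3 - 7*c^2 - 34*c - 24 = (c + 4)*(c^3 - 7*c - 6) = (c + 1)*(c + 4)*(c^2 - c - 6) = (c - 3)*(c + 1)*(c + 4)*(c + 2)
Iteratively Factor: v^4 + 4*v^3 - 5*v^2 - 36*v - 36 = (v - 3)*(v^3 + 7*v^2 + 16*v + 12) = (v - 3)*(v + 2)*(v^2 + 5*v + 6) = (v - 3)*(v + 2)*(v + 3)*(v + 2)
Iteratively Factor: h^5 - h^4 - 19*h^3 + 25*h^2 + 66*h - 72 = (h + 2)*(h^4 - 3*h^3 - 13*h^2 + 51*h - 36) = (h - 3)*(h + 2)*(h^3 - 13*h + 12) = (h - 3)*(h - 1)*(h + 2)*(h^2 + h - 12) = (h - 3)*(h - 1)*(h + 2)*(h + 4)*(h - 3)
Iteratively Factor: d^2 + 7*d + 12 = (d + 3)*(d + 4)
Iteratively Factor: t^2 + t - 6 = (t - 2)*(t + 3)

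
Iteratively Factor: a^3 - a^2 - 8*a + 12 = (a - 2)*(a^2 + a - 6) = (a - 2)*(a + 3)*(a - 2)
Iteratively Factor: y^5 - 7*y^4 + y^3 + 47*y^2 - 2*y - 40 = (y - 4)*(y^4 - 3*y^3 - 11*y^2 + 3*y + 10) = (y - 4)*(y + 2)*(y^3 - 5*y^2 - y + 5) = (y - 4)*(y - 1)*(y + 2)*(y^2 - 4*y - 5) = (y - 5)*(y - 4)*(y - 1)*(y + 2)*(y + 1)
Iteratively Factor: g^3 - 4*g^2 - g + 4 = (g - 4)*(g^2 - 1) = (g - 4)*(g - 1)*(g + 1)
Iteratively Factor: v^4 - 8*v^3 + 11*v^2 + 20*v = (v)*(v^3 - 8*v^2 + 11*v + 20) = v*(v - 5)*(v^2 - 3*v - 4) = v*(v - 5)*(v - 4)*(v + 1)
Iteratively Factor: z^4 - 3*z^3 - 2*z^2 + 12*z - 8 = (z - 1)*(z^3 - 2*z^2 - 4*z + 8) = (z - 2)*(z - 1)*(z^2 - 4) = (z - 2)^2*(z - 1)*(z + 2)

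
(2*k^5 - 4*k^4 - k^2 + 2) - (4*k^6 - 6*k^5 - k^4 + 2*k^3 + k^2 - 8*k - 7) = -4*k^6 + 8*k^5 - 3*k^4 - 2*k^3 - 2*k^2 + 8*k + 9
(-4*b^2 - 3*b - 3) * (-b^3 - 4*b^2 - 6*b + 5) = 4*b^5 + 19*b^4 + 39*b^3 + 10*b^2 + 3*b - 15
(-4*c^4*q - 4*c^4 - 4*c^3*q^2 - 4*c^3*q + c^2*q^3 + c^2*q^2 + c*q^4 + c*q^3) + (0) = -4*c^4*q - 4*c^4 - 4*c^3*q^2 - 4*c^3*q + c^2*q^3 + c^2*q^2 + c*q^4 + c*q^3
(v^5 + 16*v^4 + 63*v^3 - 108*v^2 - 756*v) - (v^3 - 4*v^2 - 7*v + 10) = v^5 + 16*v^4 + 62*v^3 - 104*v^2 - 749*v - 10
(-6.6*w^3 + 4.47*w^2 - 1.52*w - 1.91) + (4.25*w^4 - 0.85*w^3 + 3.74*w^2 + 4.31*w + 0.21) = 4.25*w^4 - 7.45*w^3 + 8.21*w^2 + 2.79*w - 1.7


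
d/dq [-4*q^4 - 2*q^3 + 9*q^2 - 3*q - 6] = -16*q^3 - 6*q^2 + 18*q - 3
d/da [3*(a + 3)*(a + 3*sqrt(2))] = 6*a + 9 + 9*sqrt(2)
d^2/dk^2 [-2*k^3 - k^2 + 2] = -12*k - 2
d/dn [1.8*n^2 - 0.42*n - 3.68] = 3.6*n - 0.42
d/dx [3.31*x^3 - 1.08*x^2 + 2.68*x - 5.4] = 9.93*x^2 - 2.16*x + 2.68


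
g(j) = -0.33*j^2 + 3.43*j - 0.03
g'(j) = 3.43 - 0.66*j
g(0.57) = 1.82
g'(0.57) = 3.05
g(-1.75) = -7.04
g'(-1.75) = 4.58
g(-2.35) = -9.91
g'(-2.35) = 4.98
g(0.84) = 2.62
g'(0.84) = 2.88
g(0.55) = 1.76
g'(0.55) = 3.07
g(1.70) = 4.85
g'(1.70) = 2.31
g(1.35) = 4.00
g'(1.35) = 2.54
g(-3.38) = -15.39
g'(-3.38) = 5.66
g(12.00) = -6.39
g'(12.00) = -4.49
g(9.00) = 4.11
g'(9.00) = -2.51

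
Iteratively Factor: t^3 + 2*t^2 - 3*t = (t - 1)*(t^2 + 3*t) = (t - 1)*(t + 3)*(t)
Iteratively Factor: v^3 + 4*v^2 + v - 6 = (v + 3)*(v^2 + v - 2) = (v - 1)*(v + 3)*(v + 2)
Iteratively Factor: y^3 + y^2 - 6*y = (y - 2)*(y^2 + 3*y) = (y - 2)*(y + 3)*(y)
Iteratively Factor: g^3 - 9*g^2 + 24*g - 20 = (g - 2)*(g^2 - 7*g + 10) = (g - 2)^2*(g - 5)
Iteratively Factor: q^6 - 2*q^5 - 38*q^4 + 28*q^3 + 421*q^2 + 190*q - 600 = (q + 4)*(q^5 - 6*q^4 - 14*q^3 + 84*q^2 + 85*q - 150) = (q - 5)*(q + 4)*(q^4 - q^3 - 19*q^2 - 11*q + 30) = (q - 5)*(q - 1)*(q + 4)*(q^3 - 19*q - 30) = (q - 5)*(q - 1)*(q + 3)*(q + 4)*(q^2 - 3*q - 10) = (q - 5)*(q - 1)*(q + 2)*(q + 3)*(q + 4)*(q - 5)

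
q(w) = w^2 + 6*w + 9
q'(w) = 2*w + 6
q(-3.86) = 0.74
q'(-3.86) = -1.72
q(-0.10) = 8.41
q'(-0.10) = 5.80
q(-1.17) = 3.35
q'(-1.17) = 3.66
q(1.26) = 18.15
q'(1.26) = 8.52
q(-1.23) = 3.13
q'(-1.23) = 3.54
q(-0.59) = 5.81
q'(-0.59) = 4.82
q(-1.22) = 3.17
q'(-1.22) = 3.56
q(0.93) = 15.44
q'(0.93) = 7.86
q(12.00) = 225.00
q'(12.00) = 30.00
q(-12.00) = 81.00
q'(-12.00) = -18.00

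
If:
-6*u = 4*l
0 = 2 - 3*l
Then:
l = 2/3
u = -4/9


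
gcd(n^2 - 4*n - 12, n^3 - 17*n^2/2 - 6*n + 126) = n - 6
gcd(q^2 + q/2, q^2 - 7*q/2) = q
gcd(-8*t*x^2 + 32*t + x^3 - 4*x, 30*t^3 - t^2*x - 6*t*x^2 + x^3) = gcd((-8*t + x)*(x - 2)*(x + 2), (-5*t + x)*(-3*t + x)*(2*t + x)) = 1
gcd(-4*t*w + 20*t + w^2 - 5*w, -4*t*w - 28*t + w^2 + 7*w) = 4*t - w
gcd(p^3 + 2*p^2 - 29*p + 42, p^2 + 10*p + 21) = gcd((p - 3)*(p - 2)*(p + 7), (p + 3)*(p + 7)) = p + 7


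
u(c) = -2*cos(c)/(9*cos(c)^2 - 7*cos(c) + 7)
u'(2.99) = -0.00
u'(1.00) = 0.22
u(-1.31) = -0.09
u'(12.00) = -0.01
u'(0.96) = 0.19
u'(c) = -2*(18*sin(c)*cos(c) - 7*sin(c))*cos(c)/(9*cos(c)^2 - 7*cos(c) + 7)^2 + 2*sin(c)/(9*cos(c)^2 - 7*cos(c) + 7) = 2*(7 - 9*cos(c)^2)*sin(c)/(9*sin(c)^2 + 7*cos(c) - 16)^2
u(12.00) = -0.22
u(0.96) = -0.19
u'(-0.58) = -0.01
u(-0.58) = -0.22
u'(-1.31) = -0.37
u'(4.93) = -0.37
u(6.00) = -0.22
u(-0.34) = -0.22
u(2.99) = 0.09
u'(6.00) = 0.01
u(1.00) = -0.18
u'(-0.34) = 0.01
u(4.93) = -0.07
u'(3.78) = -0.00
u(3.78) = 0.09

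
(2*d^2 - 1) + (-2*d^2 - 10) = -11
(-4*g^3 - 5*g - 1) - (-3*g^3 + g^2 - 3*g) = -g^3 - g^2 - 2*g - 1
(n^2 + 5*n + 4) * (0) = 0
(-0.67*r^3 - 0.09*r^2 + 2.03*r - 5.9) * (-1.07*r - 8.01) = 0.7169*r^4 + 5.463*r^3 - 1.4512*r^2 - 9.9473*r + 47.259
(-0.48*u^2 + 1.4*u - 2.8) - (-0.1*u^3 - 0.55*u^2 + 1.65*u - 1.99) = 0.1*u^3 + 0.0700000000000001*u^2 - 0.25*u - 0.81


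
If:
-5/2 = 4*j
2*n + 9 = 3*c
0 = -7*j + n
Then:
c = 1/12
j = -5/8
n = -35/8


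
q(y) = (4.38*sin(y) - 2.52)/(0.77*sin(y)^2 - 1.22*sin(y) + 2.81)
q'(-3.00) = -0.95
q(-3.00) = -1.05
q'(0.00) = 1.17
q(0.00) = -0.90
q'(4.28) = -0.06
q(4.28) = -1.43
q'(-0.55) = 0.40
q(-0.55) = -1.31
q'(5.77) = 0.44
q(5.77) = -1.30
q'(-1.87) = -0.03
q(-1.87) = -1.43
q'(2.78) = -1.56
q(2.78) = -0.39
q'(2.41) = -1.40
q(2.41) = 0.17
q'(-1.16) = 0.05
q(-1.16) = -1.43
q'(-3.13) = -1.15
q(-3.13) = -0.91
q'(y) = (-1.54*sin(y)*cos(y) + 1.22*cos(y))*(4.38*sin(y) - 2.52)/(0.77*sin(y)^2 - 1.22*sin(y) + 2.81)^2 + 4.38*cos(y)/(0.77*sin(y)^2 - 1.22*sin(y) + 2.81) = (-3.3726*sin(y)^2 + 3.8808*sin(y) + 9.2334)*cos(y)/(0.5929*sin(y)^4 - 1.8788*sin(y)^3 + 5.8158*sin(y)^2 - 6.8564*sin(y) + 7.8961)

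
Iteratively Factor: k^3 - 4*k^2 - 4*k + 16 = (k - 4)*(k^2 - 4) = (k - 4)*(k + 2)*(k - 2)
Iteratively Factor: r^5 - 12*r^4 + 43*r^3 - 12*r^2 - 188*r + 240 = (r - 5)*(r^4 - 7*r^3 + 8*r^2 + 28*r - 48) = (r - 5)*(r - 2)*(r^3 - 5*r^2 - 2*r + 24) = (r - 5)*(r - 3)*(r - 2)*(r^2 - 2*r - 8) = (r - 5)*(r - 4)*(r - 3)*(r - 2)*(r + 2)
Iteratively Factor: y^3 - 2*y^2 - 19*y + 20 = (y - 1)*(y^2 - y - 20) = (y - 1)*(y + 4)*(y - 5)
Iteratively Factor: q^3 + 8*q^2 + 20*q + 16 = (q + 2)*(q^2 + 6*q + 8) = (q + 2)^2*(q + 4)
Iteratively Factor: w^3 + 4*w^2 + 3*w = (w)*(w^2 + 4*w + 3) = w*(w + 3)*(w + 1)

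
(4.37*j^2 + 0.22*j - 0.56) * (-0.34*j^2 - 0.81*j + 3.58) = -1.4858*j^4 - 3.6145*j^3 + 15.6568*j^2 + 1.2412*j - 2.0048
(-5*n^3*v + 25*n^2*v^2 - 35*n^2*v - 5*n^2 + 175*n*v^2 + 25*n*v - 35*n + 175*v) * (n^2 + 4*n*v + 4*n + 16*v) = -5*n^5*v + 5*n^4*v^2 - 55*n^4*v - 5*n^4 + 100*n^3*v^3 + 55*n^3*v^2 - 135*n^3*v - 55*n^3 + 1100*n^2*v^3 + 240*n^2*v^2 + 55*n^2*v - 140*n^2 + 2800*n*v^3 + 1100*n*v^2 + 140*n*v + 2800*v^2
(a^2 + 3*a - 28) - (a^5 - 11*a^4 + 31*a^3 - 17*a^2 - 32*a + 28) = -a^5 + 11*a^4 - 31*a^3 + 18*a^2 + 35*a - 56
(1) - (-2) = 3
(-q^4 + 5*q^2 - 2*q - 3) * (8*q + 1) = -8*q^5 - q^4 + 40*q^3 - 11*q^2 - 26*q - 3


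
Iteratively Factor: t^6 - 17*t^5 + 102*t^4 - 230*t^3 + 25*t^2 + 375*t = (t - 5)*(t^5 - 12*t^4 + 42*t^3 - 20*t^2 - 75*t) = (t - 5)^2*(t^4 - 7*t^3 + 7*t^2 + 15*t) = (t - 5)^2*(t + 1)*(t^3 - 8*t^2 + 15*t) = (t - 5)^3*(t + 1)*(t^2 - 3*t) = (t - 5)^3*(t - 3)*(t + 1)*(t)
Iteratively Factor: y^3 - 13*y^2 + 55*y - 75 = (y - 3)*(y^2 - 10*y + 25) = (y - 5)*(y - 3)*(y - 5)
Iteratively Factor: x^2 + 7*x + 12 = (x + 4)*(x + 3)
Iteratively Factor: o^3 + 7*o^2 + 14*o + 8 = (o + 2)*(o^2 + 5*o + 4) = (o + 1)*(o + 2)*(o + 4)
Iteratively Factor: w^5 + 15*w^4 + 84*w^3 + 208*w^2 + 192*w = (w + 4)*(w^4 + 11*w^3 + 40*w^2 + 48*w) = (w + 4)^2*(w^3 + 7*w^2 + 12*w) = w*(w + 4)^2*(w^2 + 7*w + 12) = w*(w + 3)*(w + 4)^2*(w + 4)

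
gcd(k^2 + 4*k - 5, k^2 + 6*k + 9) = 1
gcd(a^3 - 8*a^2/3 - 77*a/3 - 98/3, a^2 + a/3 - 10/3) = a + 2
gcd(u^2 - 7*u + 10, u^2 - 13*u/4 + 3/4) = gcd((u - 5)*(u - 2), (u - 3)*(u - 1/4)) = 1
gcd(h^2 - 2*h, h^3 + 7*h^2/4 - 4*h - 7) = h - 2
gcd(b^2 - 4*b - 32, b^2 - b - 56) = b - 8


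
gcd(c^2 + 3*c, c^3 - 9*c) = c^2 + 3*c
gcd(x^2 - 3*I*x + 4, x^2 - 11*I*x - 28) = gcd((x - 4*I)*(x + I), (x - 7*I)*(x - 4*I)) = x - 4*I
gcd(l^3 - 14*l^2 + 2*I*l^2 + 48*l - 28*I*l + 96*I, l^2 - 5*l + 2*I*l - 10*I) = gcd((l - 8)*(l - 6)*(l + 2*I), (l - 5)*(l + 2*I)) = l + 2*I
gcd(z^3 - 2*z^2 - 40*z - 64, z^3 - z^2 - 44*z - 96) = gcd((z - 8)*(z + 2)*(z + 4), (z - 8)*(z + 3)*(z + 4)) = z^2 - 4*z - 32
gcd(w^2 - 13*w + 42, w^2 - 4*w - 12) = w - 6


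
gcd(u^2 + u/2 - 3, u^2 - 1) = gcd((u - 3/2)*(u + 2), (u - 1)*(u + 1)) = 1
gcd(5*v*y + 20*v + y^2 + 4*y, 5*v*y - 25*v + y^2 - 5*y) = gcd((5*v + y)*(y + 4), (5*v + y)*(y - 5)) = 5*v + y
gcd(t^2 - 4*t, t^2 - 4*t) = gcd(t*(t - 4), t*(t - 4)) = t^2 - 4*t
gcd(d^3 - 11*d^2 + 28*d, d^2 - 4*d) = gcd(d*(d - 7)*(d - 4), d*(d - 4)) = d^2 - 4*d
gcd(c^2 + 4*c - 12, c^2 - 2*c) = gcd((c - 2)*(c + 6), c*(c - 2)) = c - 2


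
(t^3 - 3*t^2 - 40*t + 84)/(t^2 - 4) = (t^2 - t - 42)/(t + 2)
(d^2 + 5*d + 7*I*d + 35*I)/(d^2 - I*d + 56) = (d + 5)/(d - 8*I)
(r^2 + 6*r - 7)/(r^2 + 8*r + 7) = (r - 1)/(r + 1)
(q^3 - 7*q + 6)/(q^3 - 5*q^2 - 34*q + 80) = (q^2 + 2*q - 3)/(q^2 - 3*q - 40)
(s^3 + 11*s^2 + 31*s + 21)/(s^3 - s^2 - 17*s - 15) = (s + 7)/(s - 5)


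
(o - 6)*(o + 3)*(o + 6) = o^3 + 3*o^2 - 36*o - 108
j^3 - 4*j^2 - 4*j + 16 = (j - 4)*(j - 2)*(j + 2)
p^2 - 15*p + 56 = (p - 8)*(p - 7)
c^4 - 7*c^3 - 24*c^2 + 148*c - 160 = (c - 8)*(c - 2)^2*(c + 5)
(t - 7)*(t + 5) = t^2 - 2*t - 35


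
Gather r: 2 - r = 2 - r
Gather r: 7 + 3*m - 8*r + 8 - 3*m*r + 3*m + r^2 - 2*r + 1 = 6*m + r^2 + r*(-3*m - 10) + 16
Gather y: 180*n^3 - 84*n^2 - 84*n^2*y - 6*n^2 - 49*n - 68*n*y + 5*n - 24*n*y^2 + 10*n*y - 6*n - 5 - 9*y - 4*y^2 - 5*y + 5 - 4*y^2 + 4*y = 180*n^3 - 90*n^2 - 50*n + y^2*(-24*n - 8) + y*(-84*n^2 - 58*n - 10)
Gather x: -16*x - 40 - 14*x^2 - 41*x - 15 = -14*x^2 - 57*x - 55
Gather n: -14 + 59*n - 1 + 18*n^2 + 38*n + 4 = 18*n^2 + 97*n - 11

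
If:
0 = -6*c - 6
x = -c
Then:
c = -1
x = 1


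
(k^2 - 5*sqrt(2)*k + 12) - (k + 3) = k^2 - 5*sqrt(2)*k - k + 9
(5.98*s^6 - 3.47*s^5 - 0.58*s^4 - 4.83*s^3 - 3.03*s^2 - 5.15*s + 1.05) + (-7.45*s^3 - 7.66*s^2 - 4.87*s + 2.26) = 5.98*s^6 - 3.47*s^5 - 0.58*s^4 - 12.28*s^3 - 10.69*s^2 - 10.02*s + 3.31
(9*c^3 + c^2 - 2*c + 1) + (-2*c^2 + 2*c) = 9*c^3 - c^2 + 1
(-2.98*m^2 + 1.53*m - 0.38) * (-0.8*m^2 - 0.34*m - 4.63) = 2.384*m^4 - 0.2108*m^3 + 13.5812*m^2 - 6.9547*m + 1.7594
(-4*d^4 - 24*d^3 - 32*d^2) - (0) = -4*d^4 - 24*d^3 - 32*d^2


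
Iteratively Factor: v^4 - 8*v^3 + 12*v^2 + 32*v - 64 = (v - 2)*(v^3 - 6*v^2 + 32) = (v - 2)*(v + 2)*(v^2 - 8*v + 16) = (v - 4)*(v - 2)*(v + 2)*(v - 4)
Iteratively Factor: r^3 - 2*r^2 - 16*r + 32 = (r + 4)*(r^2 - 6*r + 8) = (r - 2)*(r + 4)*(r - 4)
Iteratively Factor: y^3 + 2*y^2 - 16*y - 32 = (y - 4)*(y^2 + 6*y + 8) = (y - 4)*(y + 2)*(y + 4)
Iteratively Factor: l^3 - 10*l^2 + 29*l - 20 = (l - 5)*(l^2 - 5*l + 4) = (l - 5)*(l - 4)*(l - 1)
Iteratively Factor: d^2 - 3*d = (d)*(d - 3)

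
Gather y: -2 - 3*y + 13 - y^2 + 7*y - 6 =-y^2 + 4*y + 5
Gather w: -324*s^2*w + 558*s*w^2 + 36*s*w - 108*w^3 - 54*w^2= -108*w^3 + w^2*(558*s - 54) + w*(-324*s^2 + 36*s)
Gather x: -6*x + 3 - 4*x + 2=5 - 10*x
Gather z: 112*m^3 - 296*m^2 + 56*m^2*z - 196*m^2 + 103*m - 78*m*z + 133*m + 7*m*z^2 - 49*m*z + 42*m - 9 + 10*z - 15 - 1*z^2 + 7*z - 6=112*m^3 - 492*m^2 + 278*m + z^2*(7*m - 1) + z*(56*m^2 - 127*m + 17) - 30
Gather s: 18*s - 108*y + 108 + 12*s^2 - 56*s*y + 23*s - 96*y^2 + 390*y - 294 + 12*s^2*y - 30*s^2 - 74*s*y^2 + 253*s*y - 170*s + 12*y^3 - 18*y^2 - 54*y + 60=s^2*(12*y - 18) + s*(-74*y^2 + 197*y - 129) + 12*y^3 - 114*y^2 + 228*y - 126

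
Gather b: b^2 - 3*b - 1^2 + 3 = b^2 - 3*b + 2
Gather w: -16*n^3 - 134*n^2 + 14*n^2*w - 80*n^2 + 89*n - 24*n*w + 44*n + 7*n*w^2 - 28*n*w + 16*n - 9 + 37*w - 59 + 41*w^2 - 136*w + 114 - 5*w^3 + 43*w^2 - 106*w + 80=-16*n^3 - 214*n^2 + 149*n - 5*w^3 + w^2*(7*n + 84) + w*(14*n^2 - 52*n - 205) + 126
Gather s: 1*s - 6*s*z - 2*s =s*(-6*z - 1)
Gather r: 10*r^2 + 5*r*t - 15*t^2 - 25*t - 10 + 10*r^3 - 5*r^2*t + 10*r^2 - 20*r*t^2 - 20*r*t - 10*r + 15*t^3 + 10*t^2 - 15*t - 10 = 10*r^3 + r^2*(20 - 5*t) + r*(-20*t^2 - 15*t - 10) + 15*t^3 - 5*t^2 - 40*t - 20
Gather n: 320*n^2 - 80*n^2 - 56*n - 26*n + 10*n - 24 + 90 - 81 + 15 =240*n^2 - 72*n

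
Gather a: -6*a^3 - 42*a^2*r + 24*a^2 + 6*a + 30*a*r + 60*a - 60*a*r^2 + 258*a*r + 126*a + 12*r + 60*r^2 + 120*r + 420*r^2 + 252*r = -6*a^3 + a^2*(24 - 42*r) + a*(-60*r^2 + 288*r + 192) + 480*r^2 + 384*r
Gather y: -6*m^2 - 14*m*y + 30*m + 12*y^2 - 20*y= -6*m^2 + 30*m + 12*y^2 + y*(-14*m - 20)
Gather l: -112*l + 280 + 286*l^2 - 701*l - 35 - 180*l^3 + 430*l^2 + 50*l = -180*l^3 + 716*l^2 - 763*l + 245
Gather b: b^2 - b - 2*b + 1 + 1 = b^2 - 3*b + 2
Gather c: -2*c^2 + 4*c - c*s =-2*c^2 + c*(4 - s)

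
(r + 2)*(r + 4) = r^2 + 6*r + 8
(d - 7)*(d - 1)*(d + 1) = d^3 - 7*d^2 - d + 7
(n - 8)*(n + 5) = n^2 - 3*n - 40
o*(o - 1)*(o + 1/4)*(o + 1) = o^4 + o^3/4 - o^2 - o/4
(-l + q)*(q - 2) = -l*q + 2*l + q^2 - 2*q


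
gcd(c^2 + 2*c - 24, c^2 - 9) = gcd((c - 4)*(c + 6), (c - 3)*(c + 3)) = 1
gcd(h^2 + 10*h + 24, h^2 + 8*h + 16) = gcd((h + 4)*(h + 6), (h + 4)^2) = h + 4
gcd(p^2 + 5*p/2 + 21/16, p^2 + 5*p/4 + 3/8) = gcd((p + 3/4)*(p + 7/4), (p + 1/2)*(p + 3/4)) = p + 3/4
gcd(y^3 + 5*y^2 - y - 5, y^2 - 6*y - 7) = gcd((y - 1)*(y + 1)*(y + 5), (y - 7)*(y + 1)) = y + 1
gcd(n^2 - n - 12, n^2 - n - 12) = n^2 - n - 12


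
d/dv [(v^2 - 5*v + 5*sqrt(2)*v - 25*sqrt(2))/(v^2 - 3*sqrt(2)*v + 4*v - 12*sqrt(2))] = (-8*sqrt(2)*v^2 + 9*v^2 + 26*sqrt(2)*v - 270 + 160*sqrt(2))/(v^4 - 6*sqrt(2)*v^3 + 8*v^3 - 48*sqrt(2)*v^2 + 34*v^2 - 96*sqrt(2)*v + 144*v + 288)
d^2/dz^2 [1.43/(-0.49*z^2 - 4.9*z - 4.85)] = (0.686686*z^2 + 6.86686*z - 1.43*(0.98*z + 4.9)*(1.96*z + 9.8) + 6.79679)/(0.49*z^2 + 4.9*z + 4.85)^3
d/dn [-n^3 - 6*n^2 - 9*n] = -3*n^2 - 12*n - 9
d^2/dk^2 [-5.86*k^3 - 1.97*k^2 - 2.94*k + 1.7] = -35.16*k - 3.94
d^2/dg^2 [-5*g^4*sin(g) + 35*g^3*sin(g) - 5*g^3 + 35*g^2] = 5*g^4*sin(g) - 35*g^3*sin(g) - 40*g^3*cos(g) - 60*g^2*sin(g) + 210*g^2*cos(g) + 210*g*sin(g) - 30*g + 70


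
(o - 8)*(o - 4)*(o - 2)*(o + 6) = o^4 - 8*o^3 - 28*o^2 + 272*o - 384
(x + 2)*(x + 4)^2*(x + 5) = x^4 + 15*x^3 + 82*x^2 + 192*x + 160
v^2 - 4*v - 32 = (v - 8)*(v + 4)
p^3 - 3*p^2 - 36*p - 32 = (p - 8)*(p + 1)*(p + 4)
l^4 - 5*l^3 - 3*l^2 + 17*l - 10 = (l - 5)*(l - 1)^2*(l + 2)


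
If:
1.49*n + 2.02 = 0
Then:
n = -1.36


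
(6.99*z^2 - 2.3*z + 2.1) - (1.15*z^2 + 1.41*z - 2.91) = 5.84*z^2 - 3.71*z + 5.01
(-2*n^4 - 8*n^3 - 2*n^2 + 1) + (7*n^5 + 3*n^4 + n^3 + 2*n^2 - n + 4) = 7*n^5 + n^4 - 7*n^3 - n + 5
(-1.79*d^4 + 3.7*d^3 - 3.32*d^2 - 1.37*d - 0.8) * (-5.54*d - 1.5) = 9.9166*d^5 - 17.813*d^4 + 12.8428*d^3 + 12.5698*d^2 + 6.487*d + 1.2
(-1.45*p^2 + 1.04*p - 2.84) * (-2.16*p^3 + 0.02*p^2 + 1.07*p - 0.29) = 3.132*p^5 - 2.2754*p^4 + 4.6037*p^3 + 1.4765*p^2 - 3.3404*p + 0.8236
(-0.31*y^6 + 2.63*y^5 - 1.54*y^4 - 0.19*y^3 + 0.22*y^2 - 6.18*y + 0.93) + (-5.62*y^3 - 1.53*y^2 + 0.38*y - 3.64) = -0.31*y^6 + 2.63*y^5 - 1.54*y^4 - 5.81*y^3 - 1.31*y^2 - 5.8*y - 2.71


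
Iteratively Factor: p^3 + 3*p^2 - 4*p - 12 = (p + 3)*(p^2 - 4) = (p + 2)*(p + 3)*(p - 2)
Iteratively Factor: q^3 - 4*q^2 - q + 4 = (q - 4)*(q^2 - 1) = (q - 4)*(q + 1)*(q - 1)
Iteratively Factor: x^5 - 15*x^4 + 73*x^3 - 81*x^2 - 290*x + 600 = (x - 5)*(x^4 - 10*x^3 + 23*x^2 + 34*x - 120) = (x - 5)*(x + 2)*(x^3 - 12*x^2 + 47*x - 60) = (x - 5)*(x - 4)*(x + 2)*(x^2 - 8*x + 15) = (x - 5)*(x - 4)*(x - 3)*(x + 2)*(x - 5)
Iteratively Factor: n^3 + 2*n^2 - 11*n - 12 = (n + 4)*(n^2 - 2*n - 3) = (n + 1)*(n + 4)*(n - 3)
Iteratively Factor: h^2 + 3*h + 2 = (h + 1)*(h + 2)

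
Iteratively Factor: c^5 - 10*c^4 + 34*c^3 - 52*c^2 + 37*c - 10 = (c - 1)*(c^4 - 9*c^3 + 25*c^2 - 27*c + 10) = (c - 2)*(c - 1)*(c^3 - 7*c^2 + 11*c - 5) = (c - 5)*(c - 2)*(c - 1)*(c^2 - 2*c + 1) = (c - 5)*(c - 2)*(c - 1)^2*(c - 1)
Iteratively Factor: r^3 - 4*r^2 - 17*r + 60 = (r - 3)*(r^2 - r - 20) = (r - 5)*(r - 3)*(r + 4)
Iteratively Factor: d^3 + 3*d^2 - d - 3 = (d + 1)*(d^2 + 2*d - 3) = (d + 1)*(d + 3)*(d - 1)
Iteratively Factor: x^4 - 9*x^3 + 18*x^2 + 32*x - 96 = (x - 3)*(x^3 - 6*x^2 + 32) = (x - 3)*(x + 2)*(x^2 - 8*x + 16) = (x - 4)*(x - 3)*(x + 2)*(x - 4)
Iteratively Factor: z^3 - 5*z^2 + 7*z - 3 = (z - 1)*(z^2 - 4*z + 3) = (z - 1)^2*(z - 3)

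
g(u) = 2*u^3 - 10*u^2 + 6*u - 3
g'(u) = 6*u^2 - 20*u + 6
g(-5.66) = -719.96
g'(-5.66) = 311.41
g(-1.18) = -27.29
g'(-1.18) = 37.95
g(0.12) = -2.42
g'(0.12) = 3.69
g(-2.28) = -92.37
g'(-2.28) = 82.79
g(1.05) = -5.41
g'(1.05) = -8.38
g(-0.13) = -3.95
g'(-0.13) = 8.70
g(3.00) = -21.00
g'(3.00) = 0.00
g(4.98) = 25.89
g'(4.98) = 55.20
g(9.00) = 699.00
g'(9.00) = 312.00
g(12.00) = 2085.00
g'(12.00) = 630.00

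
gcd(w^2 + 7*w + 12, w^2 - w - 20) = w + 4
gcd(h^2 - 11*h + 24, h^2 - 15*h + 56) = h - 8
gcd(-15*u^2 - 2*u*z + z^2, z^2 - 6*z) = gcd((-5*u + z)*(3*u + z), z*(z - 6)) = 1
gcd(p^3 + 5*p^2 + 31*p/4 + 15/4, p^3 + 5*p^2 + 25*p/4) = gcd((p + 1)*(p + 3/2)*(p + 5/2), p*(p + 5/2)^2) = p + 5/2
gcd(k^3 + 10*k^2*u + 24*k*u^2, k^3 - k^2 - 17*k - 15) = 1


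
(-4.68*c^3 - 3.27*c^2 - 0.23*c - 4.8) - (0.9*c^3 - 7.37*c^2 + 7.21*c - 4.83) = -5.58*c^3 + 4.1*c^2 - 7.44*c + 0.0300000000000002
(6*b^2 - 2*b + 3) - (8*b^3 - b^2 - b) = -8*b^3 + 7*b^2 - b + 3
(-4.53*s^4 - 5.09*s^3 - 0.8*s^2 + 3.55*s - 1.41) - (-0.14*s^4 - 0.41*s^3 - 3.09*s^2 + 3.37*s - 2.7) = -4.39*s^4 - 4.68*s^3 + 2.29*s^2 + 0.18*s + 1.29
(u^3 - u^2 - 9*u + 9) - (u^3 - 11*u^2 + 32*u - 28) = 10*u^2 - 41*u + 37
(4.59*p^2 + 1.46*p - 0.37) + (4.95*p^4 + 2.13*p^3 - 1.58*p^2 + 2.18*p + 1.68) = 4.95*p^4 + 2.13*p^3 + 3.01*p^2 + 3.64*p + 1.31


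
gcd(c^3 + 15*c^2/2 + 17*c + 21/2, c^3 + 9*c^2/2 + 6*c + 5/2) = c + 1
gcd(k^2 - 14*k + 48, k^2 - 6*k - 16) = k - 8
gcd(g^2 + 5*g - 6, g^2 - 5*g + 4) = g - 1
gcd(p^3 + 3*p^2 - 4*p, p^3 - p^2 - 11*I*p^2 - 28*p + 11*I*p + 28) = p - 1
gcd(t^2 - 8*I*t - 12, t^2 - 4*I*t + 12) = t - 6*I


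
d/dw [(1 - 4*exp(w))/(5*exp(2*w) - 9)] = (20*exp(2*w) - 10*exp(w) + 36)*exp(w)/(25*exp(4*w) - 90*exp(2*w) + 81)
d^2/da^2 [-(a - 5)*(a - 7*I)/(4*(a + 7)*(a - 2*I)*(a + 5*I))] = (-a^6 + a^5*(15 + 21*I) + a^4*(72 + 45*I) + a^3*(1340 - 1468*I) + a^2*(5985 - 7560*I) + a*(15645 - 6825*I) + 9240 + 16835*I)/(2*a^9 + a^8*(42 + 18*I) + a^7*(300 + 378*I) + a^6*(812 + 2952*I) + a^5*(942 + 12600*I) + a^4*(3318 + 46782*I) + a^3*(10820 + 142758*I) + a^2*(62580 + 264600*I) + a*(294000 + 617400*I) + 686000)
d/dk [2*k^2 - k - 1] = 4*k - 1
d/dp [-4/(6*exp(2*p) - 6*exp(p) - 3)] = 8*(2*exp(p) - 1)*exp(p)/(3*(-2*exp(2*p) + 2*exp(p) + 1)^2)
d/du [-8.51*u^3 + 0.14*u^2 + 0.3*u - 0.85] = -25.53*u^2 + 0.28*u + 0.3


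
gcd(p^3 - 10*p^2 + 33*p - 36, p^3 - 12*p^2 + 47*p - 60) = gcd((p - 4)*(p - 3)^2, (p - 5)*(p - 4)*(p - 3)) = p^2 - 7*p + 12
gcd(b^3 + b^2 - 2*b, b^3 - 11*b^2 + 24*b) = b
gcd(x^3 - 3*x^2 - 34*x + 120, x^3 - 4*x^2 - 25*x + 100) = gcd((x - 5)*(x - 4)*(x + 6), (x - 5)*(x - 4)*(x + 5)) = x^2 - 9*x + 20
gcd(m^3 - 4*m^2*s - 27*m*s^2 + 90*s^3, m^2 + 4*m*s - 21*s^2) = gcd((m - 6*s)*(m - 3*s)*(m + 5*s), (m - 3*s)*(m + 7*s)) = -m + 3*s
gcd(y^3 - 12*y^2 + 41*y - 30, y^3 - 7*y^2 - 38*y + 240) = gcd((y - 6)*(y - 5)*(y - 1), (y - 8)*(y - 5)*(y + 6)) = y - 5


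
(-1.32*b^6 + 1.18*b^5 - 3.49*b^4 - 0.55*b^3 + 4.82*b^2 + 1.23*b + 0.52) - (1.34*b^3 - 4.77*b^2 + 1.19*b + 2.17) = -1.32*b^6 + 1.18*b^5 - 3.49*b^4 - 1.89*b^3 + 9.59*b^2 + 0.04*b - 1.65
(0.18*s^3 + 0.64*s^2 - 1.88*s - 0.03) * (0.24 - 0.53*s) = -0.0954*s^4 - 0.296*s^3 + 1.15*s^2 - 0.4353*s - 0.0072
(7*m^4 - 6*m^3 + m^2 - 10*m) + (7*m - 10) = 7*m^4 - 6*m^3 + m^2 - 3*m - 10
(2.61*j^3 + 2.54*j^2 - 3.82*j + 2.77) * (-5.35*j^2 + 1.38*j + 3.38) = -13.9635*j^5 - 9.9872*j^4 + 32.764*j^3 - 11.5059*j^2 - 9.089*j + 9.3626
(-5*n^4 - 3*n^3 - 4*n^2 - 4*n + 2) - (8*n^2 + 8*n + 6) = -5*n^4 - 3*n^3 - 12*n^2 - 12*n - 4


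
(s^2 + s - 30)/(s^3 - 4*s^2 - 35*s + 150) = 1/(s - 5)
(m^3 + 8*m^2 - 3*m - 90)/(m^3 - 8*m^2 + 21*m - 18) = (m^2 + 11*m + 30)/(m^2 - 5*m + 6)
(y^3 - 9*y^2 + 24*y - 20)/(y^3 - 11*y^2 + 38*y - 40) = (y - 2)/(y - 4)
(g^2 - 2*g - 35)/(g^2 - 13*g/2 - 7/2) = 2*(g + 5)/(2*g + 1)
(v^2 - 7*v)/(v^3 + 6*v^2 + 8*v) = (v - 7)/(v^2 + 6*v + 8)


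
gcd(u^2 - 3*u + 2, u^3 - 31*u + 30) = u - 1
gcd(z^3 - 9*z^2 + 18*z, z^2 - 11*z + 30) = z - 6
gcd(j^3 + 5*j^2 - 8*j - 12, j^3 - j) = j + 1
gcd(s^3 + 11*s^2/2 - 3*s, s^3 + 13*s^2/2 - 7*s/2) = s^2 - s/2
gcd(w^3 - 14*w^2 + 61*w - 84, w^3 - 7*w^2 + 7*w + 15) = w - 3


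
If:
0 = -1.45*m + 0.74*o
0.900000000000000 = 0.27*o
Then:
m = 1.70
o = 3.33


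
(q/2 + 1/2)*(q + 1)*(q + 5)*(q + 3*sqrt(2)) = q^4/2 + 3*sqrt(2)*q^3/2 + 7*q^3/2 + 11*q^2/2 + 21*sqrt(2)*q^2/2 + 5*q/2 + 33*sqrt(2)*q/2 + 15*sqrt(2)/2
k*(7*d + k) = 7*d*k + k^2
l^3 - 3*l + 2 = (l - 1)^2*(l + 2)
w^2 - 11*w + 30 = (w - 6)*(w - 5)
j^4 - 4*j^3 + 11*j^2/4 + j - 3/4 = (j - 3)*(j - 1)*(j - 1/2)*(j + 1/2)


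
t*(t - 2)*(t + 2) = t^3 - 4*t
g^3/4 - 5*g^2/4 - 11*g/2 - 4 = (g/4 + 1/4)*(g - 8)*(g + 2)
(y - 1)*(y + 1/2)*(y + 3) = y^3 + 5*y^2/2 - 2*y - 3/2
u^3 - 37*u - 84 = (u - 7)*(u + 3)*(u + 4)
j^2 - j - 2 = (j - 2)*(j + 1)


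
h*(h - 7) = h^2 - 7*h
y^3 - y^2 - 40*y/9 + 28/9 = (y - 7/3)*(y - 2/3)*(y + 2)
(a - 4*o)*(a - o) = a^2 - 5*a*o + 4*o^2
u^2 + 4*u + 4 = (u + 2)^2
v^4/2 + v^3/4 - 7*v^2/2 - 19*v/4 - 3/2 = (v/2 + 1)*(v - 3)*(v + 1/2)*(v + 1)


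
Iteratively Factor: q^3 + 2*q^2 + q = (q + 1)*(q^2 + q) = (q + 1)^2*(q)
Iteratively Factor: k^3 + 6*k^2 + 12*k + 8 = (k + 2)*(k^2 + 4*k + 4) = (k + 2)^2*(k + 2)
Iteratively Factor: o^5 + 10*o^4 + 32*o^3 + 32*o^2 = (o)*(o^4 + 10*o^3 + 32*o^2 + 32*o) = o*(o + 2)*(o^3 + 8*o^2 + 16*o) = o^2*(o + 2)*(o^2 + 8*o + 16) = o^2*(o + 2)*(o + 4)*(o + 4)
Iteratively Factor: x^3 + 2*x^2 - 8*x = (x - 2)*(x^2 + 4*x) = x*(x - 2)*(x + 4)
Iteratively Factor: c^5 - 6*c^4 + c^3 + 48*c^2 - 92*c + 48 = (c - 1)*(c^4 - 5*c^3 - 4*c^2 + 44*c - 48) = (c - 2)*(c - 1)*(c^3 - 3*c^2 - 10*c + 24) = (c - 4)*(c - 2)*(c - 1)*(c^2 + c - 6) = (c - 4)*(c - 2)*(c - 1)*(c + 3)*(c - 2)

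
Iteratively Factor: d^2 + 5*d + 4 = (d + 1)*(d + 4)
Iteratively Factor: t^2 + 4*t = (t + 4)*(t)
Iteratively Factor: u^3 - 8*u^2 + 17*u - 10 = (u - 1)*(u^2 - 7*u + 10) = (u - 5)*(u - 1)*(u - 2)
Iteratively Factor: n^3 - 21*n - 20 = (n + 1)*(n^2 - n - 20) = (n - 5)*(n + 1)*(n + 4)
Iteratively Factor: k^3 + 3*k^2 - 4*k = (k - 1)*(k^2 + 4*k) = k*(k - 1)*(k + 4)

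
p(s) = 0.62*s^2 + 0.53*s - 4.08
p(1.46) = -1.98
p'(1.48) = 2.37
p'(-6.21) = -7.17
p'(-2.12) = -2.10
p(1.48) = -1.94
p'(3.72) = 5.14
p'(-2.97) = -3.15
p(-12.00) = 78.84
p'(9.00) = 11.69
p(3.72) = 6.47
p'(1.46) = 2.34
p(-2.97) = -0.19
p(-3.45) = 1.47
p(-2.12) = -2.42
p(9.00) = 50.91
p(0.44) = -3.73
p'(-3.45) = -3.75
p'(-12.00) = -14.35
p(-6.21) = 16.54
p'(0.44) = 1.08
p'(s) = 1.24*s + 0.53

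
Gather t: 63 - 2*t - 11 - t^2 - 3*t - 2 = -t^2 - 5*t + 50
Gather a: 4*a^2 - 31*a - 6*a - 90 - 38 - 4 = 4*a^2 - 37*a - 132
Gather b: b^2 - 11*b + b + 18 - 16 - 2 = b^2 - 10*b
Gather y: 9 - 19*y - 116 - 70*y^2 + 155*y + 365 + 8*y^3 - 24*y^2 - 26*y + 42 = 8*y^3 - 94*y^2 + 110*y + 300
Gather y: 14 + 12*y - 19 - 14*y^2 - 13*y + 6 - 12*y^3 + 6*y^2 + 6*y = -12*y^3 - 8*y^2 + 5*y + 1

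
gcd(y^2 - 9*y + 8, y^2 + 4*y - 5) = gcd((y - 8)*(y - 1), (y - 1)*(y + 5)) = y - 1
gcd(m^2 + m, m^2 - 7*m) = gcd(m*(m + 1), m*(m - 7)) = m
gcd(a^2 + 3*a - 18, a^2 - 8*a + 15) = a - 3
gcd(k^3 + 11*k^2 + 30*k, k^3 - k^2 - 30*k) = k^2 + 5*k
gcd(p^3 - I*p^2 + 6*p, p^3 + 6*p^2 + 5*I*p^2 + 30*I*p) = p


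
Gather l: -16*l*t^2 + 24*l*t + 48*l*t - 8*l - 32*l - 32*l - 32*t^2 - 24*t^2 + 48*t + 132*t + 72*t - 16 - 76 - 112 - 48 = l*(-16*t^2 + 72*t - 72) - 56*t^2 + 252*t - 252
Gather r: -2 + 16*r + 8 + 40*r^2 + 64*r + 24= 40*r^2 + 80*r + 30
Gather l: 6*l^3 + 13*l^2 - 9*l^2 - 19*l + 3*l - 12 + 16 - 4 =6*l^3 + 4*l^2 - 16*l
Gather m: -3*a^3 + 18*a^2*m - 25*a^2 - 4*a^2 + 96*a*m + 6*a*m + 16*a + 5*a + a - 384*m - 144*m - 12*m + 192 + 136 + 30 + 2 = -3*a^3 - 29*a^2 + 22*a + m*(18*a^2 + 102*a - 540) + 360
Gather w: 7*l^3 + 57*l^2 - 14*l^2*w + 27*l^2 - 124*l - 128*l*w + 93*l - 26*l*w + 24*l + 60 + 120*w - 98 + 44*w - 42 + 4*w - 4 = 7*l^3 + 84*l^2 - 7*l + w*(-14*l^2 - 154*l + 168) - 84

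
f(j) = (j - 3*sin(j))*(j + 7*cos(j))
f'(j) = (1 - 7*sin(j))*(j - 3*sin(j)) + (1 - 3*cos(j))*(j + 7*cos(j)) = -(j - 3*sin(j))*(7*sin(j) - 1) - (j + 7*cos(j))*(3*cos(j) - 1)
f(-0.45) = 5.00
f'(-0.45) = -6.50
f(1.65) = -1.47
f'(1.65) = 9.37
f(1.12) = -6.59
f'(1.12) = 7.10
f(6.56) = 76.31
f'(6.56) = -30.31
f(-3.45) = 44.13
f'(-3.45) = -34.14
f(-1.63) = -2.79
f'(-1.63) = 8.49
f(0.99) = -7.33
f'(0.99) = 4.24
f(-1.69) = -3.25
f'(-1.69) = 6.82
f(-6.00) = -4.93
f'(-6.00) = 5.18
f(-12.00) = 82.92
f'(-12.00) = 46.84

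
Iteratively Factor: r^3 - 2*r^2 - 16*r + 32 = (r - 4)*(r^2 + 2*r - 8) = (r - 4)*(r - 2)*(r + 4)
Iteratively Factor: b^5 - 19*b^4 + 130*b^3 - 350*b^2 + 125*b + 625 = (b - 5)*(b^4 - 14*b^3 + 60*b^2 - 50*b - 125) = (b - 5)*(b + 1)*(b^3 - 15*b^2 + 75*b - 125) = (b - 5)^2*(b + 1)*(b^2 - 10*b + 25) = (b - 5)^3*(b + 1)*(b - 5)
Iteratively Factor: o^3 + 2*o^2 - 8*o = (o + 4)*(o^2 - 2*o) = o*(o + 4)*(o - 2)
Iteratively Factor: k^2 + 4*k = (k)*(k + 4)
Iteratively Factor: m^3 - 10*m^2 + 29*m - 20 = (m - 5)*(m^2 - 5*m + 4) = (m - 5)*(m - 4)*(m - 1)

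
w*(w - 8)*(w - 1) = w^3 - 9*w^2 + 8*w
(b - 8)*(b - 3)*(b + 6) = b^3 - 5*b^2 - 42*b + 144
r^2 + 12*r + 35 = (r + 5)*(r + 7)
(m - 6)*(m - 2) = m^2 - 8*m + 12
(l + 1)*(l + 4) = l^2 + 5*l + 4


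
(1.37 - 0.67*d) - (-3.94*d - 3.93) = 3.27*d + 5.3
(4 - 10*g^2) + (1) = 5 - 10*g^2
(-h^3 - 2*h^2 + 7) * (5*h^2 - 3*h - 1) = -5*h^5 - 7*h^4 + 7*h^3 + 37*h^2 - 21*h - 7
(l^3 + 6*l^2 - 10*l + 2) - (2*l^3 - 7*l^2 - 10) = -l^3 + 13*l^2 - 10*l + 12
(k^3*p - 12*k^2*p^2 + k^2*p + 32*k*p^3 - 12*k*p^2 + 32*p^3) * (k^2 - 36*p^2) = k^5*p - 12*k^4*p^2 + k^4*p - 4*k^3*p^3 - 12*k^3*p^2 + 432*k^2*p^4 - 4*k^2*p^3 - 1152*k*p^5 + 432*k*p^4 - 1152*p^5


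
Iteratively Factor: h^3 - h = (h)*(h^2 - 1) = h*(h + 1)*(h - 1)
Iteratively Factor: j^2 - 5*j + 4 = (j - 1)*(j - 4)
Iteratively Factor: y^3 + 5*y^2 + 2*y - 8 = (y + 2)*(y^2 + 3*y - 4) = (y + 2)*(y + 4)*(y - 1)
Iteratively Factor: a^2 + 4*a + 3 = (a + 1)*(a + 3)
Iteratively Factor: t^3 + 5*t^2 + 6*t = (t)*(t^2 + 5*t + 6) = t*(t + 3)*(t + 2)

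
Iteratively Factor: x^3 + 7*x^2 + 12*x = (x + 4)*(x^2 + 3*x) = (x + 3)*(x + 4)*(x)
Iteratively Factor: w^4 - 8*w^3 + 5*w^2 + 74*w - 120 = (w - 2)*(w^3 - 6*w^2 - 7*w + 60) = (w - 5)*(w - 2)*(w^2 - w - 12) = (w - 5)*(w - 4)*(w - 2)*(w + 3)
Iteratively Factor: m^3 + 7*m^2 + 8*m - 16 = (m - 1)*(m^2 + 8*m + 16) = (m - 1)*(m + 4)*(m + 4)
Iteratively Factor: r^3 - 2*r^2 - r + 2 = (r + 1)*(r^2 - 3*r + 2) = (r - 1)*(r + 1)*(r - 2)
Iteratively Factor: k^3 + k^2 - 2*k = (k + 2)*(k^2 - k) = (k - 1)*(k + 2)*(k)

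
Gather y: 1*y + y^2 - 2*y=y^2 - y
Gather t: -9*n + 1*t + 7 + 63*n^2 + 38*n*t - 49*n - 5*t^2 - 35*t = 63*n^2 - 58*n - 5*t^2 + t*(38*n - 34) + 7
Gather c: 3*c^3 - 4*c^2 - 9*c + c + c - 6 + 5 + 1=3*c^3 - 4*c^2 - 7*c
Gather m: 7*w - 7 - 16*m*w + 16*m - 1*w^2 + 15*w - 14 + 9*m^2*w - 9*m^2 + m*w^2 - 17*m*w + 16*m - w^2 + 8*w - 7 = m^2*(9*w - 9) + m*(w^2 - 33*w + 32) - 2*w^2 + 30*w - 28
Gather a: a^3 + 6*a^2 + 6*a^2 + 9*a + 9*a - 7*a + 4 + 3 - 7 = a^3 + 12*a^2 + 11*a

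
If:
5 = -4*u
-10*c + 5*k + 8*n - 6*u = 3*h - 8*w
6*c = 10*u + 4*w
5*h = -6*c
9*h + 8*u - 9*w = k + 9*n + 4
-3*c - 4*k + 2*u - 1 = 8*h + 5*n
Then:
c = -23325/9908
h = 13995/4954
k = -39431/4954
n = 25365/9908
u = -5/4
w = -4025/9908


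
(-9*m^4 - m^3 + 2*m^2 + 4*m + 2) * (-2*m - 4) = 18*m^5 + 38*m^4 - 16*m^2 - 20*m - 8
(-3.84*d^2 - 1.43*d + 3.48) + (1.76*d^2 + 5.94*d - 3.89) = -2.08*d^2 + 4.51*d - 0.41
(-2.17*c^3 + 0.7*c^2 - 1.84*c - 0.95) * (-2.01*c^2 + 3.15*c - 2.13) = 4.3617*c^5 - 8.2425*c^4 + 10.5255*c^3 - 5.3775*c^2 + 0.9267*c + 2.0235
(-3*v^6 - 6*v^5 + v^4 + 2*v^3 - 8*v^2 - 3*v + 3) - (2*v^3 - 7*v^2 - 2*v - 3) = -3*v^6 - 6*v^5 + v^4 - v^2 - v + 6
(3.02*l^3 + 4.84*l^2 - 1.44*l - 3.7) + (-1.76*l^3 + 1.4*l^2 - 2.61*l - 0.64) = 1.26*l^3 + 6.24*l^2 - 4.05*l - 4.34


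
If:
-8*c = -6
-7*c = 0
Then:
No Solution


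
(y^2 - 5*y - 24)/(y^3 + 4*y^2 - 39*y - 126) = (y - 8)/(y^2 + y - 42)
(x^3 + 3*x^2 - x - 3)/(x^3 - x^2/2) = 2*(x^3 + 3*x^2 - x - 3)/(x^2*(2*x - 1))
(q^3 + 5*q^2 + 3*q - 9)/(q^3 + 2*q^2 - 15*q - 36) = (q - 1)/(q - 4)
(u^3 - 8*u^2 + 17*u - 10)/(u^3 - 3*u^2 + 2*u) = (u - 5)/u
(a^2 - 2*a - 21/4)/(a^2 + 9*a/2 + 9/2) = (a - 7/2)/(a + 3)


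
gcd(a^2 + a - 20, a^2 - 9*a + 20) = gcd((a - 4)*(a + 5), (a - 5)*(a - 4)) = a - 4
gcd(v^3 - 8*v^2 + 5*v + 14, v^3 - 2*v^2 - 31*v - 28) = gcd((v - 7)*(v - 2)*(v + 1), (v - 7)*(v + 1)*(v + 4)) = v^2 - 6*v - 7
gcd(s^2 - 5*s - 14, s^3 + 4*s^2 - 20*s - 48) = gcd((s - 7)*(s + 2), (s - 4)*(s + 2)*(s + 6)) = s + 2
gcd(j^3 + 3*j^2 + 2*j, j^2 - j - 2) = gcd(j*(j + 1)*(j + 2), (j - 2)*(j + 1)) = j + 1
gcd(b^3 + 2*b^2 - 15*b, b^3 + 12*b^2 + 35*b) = b^2 + 5*b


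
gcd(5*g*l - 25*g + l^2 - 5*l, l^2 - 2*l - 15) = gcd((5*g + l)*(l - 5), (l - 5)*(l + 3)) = l - 5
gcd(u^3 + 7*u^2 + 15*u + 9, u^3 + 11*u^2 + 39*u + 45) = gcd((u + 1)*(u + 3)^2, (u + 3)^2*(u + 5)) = u^2 + 6*u + 9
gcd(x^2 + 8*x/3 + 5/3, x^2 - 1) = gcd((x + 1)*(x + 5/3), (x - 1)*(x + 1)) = x + 1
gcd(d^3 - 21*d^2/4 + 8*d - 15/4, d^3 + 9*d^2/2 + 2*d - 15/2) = d - 1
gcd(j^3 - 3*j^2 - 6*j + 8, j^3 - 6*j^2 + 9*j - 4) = j^2 - 5*j + 4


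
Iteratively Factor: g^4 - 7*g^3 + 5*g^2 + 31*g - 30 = (g - 3)*(g^3 - 4*g^2 - 7*g + 10) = (g - 5)*(g - 3)*(g^2 + g - 2) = (g - 5)*(g - 3)*(g - 1)*(g + 2)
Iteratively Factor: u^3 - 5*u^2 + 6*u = (u - 2)*(u^2 - 3*u) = (u - 3)*(u - 2)*(u)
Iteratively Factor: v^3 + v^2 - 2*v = (v + 2)*(v^2 - v) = v*(v + 2)*(v - 1)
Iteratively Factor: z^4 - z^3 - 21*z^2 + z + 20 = (z + 1)*(z^3 - 2*z^2 - 19*z + 20) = (z + 1)*(z + 4)*(z^2 - 6*z + 5) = (z - 5)*(z + 1)*(z + 4)*(z - 1)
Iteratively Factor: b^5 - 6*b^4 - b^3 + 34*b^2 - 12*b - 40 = (b + 1)*(b^4 - 7*b^3 + 6*b^2 + 28*b - 40) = (b - 2)*(b + 1)*(b^3 - 5*b^2 - 4*b + 20) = (b - 2)^2*(b + 1)*(b^2 - 3*b - 10) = (b - 2)^2*(b + 1)*(b + 2)*(b - 5)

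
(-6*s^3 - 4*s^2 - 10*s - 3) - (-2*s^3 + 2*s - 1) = -4*s^3 - 4*s^2 - 12*s - 2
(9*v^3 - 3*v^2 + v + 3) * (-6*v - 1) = -54*v^4 + 9*v^3 - 3*v^2 - 19*v - 3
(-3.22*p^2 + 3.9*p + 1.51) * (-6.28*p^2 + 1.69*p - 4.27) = 20.2216*p^4 - 29.9338*p^3 + 10.8576*p^2 - 14.1011*p - 6.4477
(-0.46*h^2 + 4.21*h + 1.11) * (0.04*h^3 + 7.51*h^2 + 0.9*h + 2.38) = -0.0184*h^5 - 3.2862*h^4 + 31.2475*h^3 + 11.0303*h^2 + 11.0188*h + 2.6418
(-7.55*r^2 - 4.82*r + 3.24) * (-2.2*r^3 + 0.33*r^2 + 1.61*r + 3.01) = 16.61*r^5 + 8.1125*r^4 - 20.8741*r^3 - 29.4165*r^2 - 9.2918*r + 9.7524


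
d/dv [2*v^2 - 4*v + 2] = 4*v - 4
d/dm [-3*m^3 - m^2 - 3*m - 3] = -9*m^2 - 2*m - 3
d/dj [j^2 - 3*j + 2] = 2*j - 3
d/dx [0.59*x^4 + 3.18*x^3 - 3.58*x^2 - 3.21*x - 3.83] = 2.36*x^3 + 9.54*x^2 - 7.16*x - 3.21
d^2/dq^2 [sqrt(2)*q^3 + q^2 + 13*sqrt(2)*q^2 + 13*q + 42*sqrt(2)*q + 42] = 6*sqrt(2)*q + 2 + 26*sqrt(2)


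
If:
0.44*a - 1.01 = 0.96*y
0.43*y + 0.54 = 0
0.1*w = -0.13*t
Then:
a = -0.44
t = -0.769230769230769*w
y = -1.26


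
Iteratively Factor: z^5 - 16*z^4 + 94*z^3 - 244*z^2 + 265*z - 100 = (z - 5)*(z^4 - 11*z^3 + 39*z^2 - 49*z + 20) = (z - 5)*(z - 1)*(z^3 - 10*z^2 + 29*z - 20) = (z - 5)*(z - 1)^2*(z^2 - 9*z + 20) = (z - 5)*(z - 4)*(z - 1)^2*(z - 5)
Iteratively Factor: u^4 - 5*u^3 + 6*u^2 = (u)*(u^3 - 5*u^2 + 6*u) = u^2*(u^2 - 5*u + 6) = u^2*(u - 2)*(u - 3)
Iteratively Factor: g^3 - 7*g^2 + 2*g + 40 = (g + 2)*(g^2 - 9*g + 20) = (g - 4)*(g + 2)*(g - 5)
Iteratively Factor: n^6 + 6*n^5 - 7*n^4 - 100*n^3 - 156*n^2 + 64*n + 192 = (n + 4)*(n^5 + 2*n^4 - 15*n^3 - 40*n^2 + 4*n + 48) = (n + 2)*(n + 4)*(n^4 - 15*n^2 - 10*n + 24) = (n + 2)*(n + 3)*(n + 4)*(n^3 - 3*n^2 - 6*n + 8) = (n - 4)*(n + 2)*(n + 3)*(n + 4)*(n^2 + n - 2) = (n - 4)*(n + 2)^2*(n + 3)*(n + 4)*(n - 1)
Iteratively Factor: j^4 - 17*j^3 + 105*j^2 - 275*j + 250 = (j - 2)*(j^3 - 15*j^2 + 75*j - 125) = (j - 5)*(j - 2)*(j^2 - 10*j + 25) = (j - 5)^2*(j - 2)*(j - 5)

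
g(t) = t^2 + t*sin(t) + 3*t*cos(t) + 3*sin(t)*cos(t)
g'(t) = -3*t*sin(t) + t*cos(t) + 2*t - 3*sin(t)^2 + sin(t) + 3*cos(t)^2 + 3*cos(t)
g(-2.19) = 11.81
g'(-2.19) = -11.99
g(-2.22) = 12.17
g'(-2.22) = -11.82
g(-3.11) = 19.19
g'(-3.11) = -3.44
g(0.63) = 3.72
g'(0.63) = 4.59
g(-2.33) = 13.43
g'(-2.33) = -11.07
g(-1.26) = 0.76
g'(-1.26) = -8.98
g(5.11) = 26.27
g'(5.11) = 24.47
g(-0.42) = -1.92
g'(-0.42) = 2.60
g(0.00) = 0.00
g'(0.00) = 6.00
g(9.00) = 58.98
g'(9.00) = -1.67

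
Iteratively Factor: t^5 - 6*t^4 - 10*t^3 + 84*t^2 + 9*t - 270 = (t + 3)*(t^4 - 9*t^3 + 17*t^2 + 33*t - 90) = (t + 2)*(t + 3)*(t^3 - 11*t^2 + 39*t - 45) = (t - 5)*(t + 2)*(t + 3)*(t^2 - 6*t + 9) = (t - 5)*(t - 3)*(t + 2)*(t + 3)*(t - 3)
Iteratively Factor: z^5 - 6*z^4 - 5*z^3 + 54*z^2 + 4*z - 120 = (z - 5)*(z^4 - z^3 - 10*z^2 + 4*z + 24) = (z - 5)*(z - 3)*(z^3 + 2*z^2 - 4*z - 8) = (z - 5)*(z - 3)*(z + 2)*(z^2 - 4) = (z - 5)*(z - 3)*(z - 2)*(z + 2)*(z + 2)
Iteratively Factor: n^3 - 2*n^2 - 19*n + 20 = (n + 4)*(n^2 - 6*n + 5) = (n - 5)*(n + 4)*(n - 1)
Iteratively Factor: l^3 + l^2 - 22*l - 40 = (l - 5)*(l^2 + 6*l + 8) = (l - 5)*(l + 4)*(l + 2)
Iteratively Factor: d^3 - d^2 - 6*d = (d)*(d^2 - d - 6) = d*(d + 2)*(d - 3)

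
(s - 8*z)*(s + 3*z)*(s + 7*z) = s^3 + 2*s^2*z - 59*s*z^2 - 168*z^3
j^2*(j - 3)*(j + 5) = j^4 + 2*j^3 - 15*j^2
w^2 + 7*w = w*(w + 7)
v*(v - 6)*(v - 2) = v^3 - 8*v^2 + 12*v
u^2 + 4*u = u*(u + 4)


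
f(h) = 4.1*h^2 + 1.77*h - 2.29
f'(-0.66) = -3.64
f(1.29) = 6.82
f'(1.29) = 12.35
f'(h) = 8.2*h + 1.77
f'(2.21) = 19.89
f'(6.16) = 52.28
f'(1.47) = 13.82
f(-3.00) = 29.30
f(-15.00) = 893.66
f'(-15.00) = -121.23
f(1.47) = 9.17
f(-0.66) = -1.67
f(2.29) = 23.26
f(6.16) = 164.19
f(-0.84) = -0.88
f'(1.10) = 10.79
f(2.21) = 21.65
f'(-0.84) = -5.12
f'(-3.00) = -22.83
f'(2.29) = 20.55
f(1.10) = 4.62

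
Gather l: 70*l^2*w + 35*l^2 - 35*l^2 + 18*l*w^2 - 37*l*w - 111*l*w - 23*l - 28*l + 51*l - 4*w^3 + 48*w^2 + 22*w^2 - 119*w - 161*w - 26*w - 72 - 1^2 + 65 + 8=70*l^2*w + l*(18*w^2 - 148*w) - 4*w^3 + 70*w^2 - 306*w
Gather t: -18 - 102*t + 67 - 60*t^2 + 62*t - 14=-60*t^2 - 40*t + 35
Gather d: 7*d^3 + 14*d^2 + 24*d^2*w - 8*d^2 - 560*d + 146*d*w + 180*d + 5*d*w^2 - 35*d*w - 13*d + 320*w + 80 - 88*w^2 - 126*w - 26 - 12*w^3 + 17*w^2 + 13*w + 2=7*d^3 + d^2*(24*w + 6) + d*(5*w^2 + 111*w - 393) - 12*w^3 - 71*w^2 + 207*w + 56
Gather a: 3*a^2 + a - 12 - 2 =3*a^2 + a - 14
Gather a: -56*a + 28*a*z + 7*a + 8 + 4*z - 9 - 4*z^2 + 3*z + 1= a*(28*z - 49) - 4*z^2 + 7*z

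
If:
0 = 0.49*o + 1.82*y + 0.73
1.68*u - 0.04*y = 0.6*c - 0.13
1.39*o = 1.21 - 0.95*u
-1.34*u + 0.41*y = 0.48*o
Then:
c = -1.76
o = 1.37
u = -0.72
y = -0.77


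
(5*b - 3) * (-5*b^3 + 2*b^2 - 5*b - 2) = -25*b^4 + 25*b^3 - 31*b^2 + 5*b + 6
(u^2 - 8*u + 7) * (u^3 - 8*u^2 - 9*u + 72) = u^5 - 16*u^4 + 62*u^3 + 88*u^2 - 639*u + 504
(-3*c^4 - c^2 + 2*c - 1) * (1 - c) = 3*c^5 - 3*c^4 + c^3 - 3*c^2 + 3*c - 1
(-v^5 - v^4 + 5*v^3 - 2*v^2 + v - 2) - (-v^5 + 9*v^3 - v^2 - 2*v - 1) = -v^4 - 4*v^3 - v^2 + 3*v - 1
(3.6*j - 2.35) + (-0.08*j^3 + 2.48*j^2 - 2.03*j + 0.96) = -0.08*j^3 + 2.48*j^2 + 1.57*j - 1.39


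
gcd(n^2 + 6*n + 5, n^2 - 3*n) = 1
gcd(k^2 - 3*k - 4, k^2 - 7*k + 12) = k - 4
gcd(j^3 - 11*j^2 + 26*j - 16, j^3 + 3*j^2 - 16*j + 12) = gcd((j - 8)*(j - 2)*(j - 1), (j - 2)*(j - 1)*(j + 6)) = j^2 - 3*j + 2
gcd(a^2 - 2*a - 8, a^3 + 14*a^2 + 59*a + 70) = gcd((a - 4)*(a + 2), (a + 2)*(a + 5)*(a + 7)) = a + 2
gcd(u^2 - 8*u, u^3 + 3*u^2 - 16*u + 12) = 1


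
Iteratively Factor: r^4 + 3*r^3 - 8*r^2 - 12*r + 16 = (r - 1)*(r^3 + 4*r^2 - 4*r - 16) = (r - 1)*(r + 2)*(r^2 + 2*r - 8) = (r - 1)*(r + 2)*(r + 4)*(r - 2)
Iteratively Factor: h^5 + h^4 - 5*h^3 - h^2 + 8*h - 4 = (h - 1)*(h^4 + 2*h^3 - 3*h^2 - 4*h + 4) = (h - 1)*(h + 2)*(h^3 - 3*h + 2) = (h - 1)^2*(h + 2)*(h^2 + h - 2) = (h - 1)^3*(h + 2)*(h + 2)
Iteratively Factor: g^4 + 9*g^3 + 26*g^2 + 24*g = (g + 2)*(g^3 + 7*g^2 + 12*g) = g*(g + 2)*(g^2 + 7*g + 12) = g*(g + 2)*(g + 4)*(g + 3)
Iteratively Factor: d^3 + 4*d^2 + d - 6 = (d + 2)*(d^2 + 2*d - 3) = (d - 1)*(d + 2)*(d + 3)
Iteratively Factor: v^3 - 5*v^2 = (v)*(v^2 - 5*v) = v^2*(v - 5)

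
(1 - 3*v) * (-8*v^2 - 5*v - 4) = 24*v^3 + 7*v^2 + 7*v - 4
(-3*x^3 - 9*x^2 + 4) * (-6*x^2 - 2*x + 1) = 18*x^5 + 60*x^4 + 15*x^3 - 33*x^2 - 8*x + 4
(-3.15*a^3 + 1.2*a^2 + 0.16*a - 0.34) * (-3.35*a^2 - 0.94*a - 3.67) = 10.5525*a^5 - 1.059*a^4 + 9.8965*a^3 - 3.4154*a^2 - 0.2676*a + 1.2478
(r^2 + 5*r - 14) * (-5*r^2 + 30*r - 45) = -5*r^4 + 5*r^3 + 175*r^2 - 645*r + 630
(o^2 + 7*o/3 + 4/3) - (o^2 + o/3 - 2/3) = 2*o + 2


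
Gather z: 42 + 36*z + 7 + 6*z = 42*z + 49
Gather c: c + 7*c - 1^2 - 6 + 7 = 8*c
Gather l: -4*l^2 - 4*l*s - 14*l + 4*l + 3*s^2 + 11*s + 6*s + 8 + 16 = -4*l^2 + l*(-4*s - 10) + 3*s^2 + 17*s + 24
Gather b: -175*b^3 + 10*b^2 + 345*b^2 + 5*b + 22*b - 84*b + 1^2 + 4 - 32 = -175*b^3 + 355*b^2 - 57*b - 27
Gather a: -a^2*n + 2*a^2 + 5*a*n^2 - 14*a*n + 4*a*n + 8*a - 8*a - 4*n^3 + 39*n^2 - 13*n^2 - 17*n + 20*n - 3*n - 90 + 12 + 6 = a^2*(2 - n) + a*(5*n^2 - 10*n) - 4*n^3 + 26*n^2 - 72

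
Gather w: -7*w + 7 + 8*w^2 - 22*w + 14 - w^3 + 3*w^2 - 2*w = -w^3 + 11*w^2 - 31*w + 21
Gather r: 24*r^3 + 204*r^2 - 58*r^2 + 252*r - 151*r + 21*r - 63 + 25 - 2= 24*r^3 + 146*r^2 + 122*r - 40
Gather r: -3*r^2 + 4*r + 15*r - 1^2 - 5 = -3*r^2 + 19*r - 6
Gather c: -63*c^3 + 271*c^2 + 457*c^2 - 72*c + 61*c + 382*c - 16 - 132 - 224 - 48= -63*c^3 + 728*c^2 + 371*c - 420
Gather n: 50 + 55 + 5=110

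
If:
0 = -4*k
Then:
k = 0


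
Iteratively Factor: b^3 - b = (b + 1)*(b^2 - b) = (b - 1)*(b + 1)*(b)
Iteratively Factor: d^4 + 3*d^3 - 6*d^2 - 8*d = (d + 4)*(d^3 - d^2 - 2*d) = (d - 2)*(d + 4)*(d^2 + d) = (d - 2)*(d + 1)*(d + 4)*(d)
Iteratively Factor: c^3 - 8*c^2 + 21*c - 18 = (c - 2)*(c^2 - 6*c + 9) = (c - 3)*(c - 2)*(c - 3)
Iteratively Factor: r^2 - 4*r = (r)*(r - 4)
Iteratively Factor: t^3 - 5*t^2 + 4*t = (t)*(t^2 - 5*t + 4) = t*(t - 1)*(t - 4)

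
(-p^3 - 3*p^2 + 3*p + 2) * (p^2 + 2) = -p^5 - 3*p^4 + p^3 - 4*p^2 + 6*p + 4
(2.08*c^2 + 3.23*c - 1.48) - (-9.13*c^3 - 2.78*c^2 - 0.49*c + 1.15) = 9.13*c^3 + 4.86*c^2 + 3.72*c - 2.63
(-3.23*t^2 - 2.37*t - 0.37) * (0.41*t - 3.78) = -1.3243*t^3 + 11.2377*t^2 + 8.8069*t + 1.3986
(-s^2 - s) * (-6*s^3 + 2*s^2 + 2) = 6*s^5 + 4*s^4 - 2*s^3 - 2*s^2 - 2*s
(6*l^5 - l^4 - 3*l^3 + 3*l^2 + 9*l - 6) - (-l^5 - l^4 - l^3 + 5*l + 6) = 7*l^5 - 2*l^3 + 3*l^2 + 4*l - 12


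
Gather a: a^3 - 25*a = a^3 - 25*a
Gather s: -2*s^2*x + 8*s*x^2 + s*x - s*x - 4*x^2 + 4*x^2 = -2*s^2*x + 8*s*x^2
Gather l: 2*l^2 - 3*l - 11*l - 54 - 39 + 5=2*l^2 - 14*l - 88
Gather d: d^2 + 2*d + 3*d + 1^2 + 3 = d^2 + 5*d + 4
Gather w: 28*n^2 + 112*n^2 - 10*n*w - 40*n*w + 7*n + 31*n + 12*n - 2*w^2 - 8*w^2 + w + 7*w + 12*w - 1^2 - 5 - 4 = 140*n^2 + 50*n - 10*w^2 + w*(20 - 50*n) - 10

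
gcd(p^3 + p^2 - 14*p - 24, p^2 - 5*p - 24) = p + 3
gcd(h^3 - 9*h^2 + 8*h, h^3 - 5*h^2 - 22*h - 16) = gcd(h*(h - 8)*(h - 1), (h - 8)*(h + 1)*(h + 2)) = h - 8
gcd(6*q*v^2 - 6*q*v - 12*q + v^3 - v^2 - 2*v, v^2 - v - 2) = v^2 - v - 2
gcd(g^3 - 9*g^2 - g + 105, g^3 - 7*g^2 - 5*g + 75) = g^2 - 2*g - 15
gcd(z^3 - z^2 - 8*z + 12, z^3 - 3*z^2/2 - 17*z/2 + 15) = z^2 + z - 6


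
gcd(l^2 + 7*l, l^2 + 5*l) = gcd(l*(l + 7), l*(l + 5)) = l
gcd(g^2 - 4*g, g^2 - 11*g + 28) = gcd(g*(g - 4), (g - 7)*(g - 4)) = g - 4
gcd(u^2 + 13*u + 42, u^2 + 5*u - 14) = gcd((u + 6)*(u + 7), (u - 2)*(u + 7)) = u + 7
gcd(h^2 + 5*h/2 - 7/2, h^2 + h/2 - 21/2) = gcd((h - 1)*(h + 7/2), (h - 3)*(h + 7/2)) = h + 7/2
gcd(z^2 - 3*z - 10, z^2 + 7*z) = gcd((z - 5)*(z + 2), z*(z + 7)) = 1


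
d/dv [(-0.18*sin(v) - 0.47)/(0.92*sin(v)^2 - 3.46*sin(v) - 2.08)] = (0.1656*sin(v)^2 + 0.8648*sin(v) - 1.2518)*cos(v)/(0.8464*sin(v)^4 - 6.3664*sin(v)^3 + 8.1444*sin(v)^2 + 14.3936*sin(v) + 4.3264)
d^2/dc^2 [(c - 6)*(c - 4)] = 2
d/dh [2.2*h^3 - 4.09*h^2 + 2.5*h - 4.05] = 6.6*h^2 - 8.18*h + 2.5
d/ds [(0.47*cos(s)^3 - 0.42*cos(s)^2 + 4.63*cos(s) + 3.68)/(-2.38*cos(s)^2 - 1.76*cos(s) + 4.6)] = (1.1186*cos(s)^4 + 1.6544*cos(s)^3 - 18.2446*cos(s)^2 - 13.6528*cos(s) - 27.7748)*sin(s)/(5.6644*cos(s)^4 + 8.3776*cos(s)^3 - 18.7984*cos(s)^2 - 16.192*cos(s) + 21.16)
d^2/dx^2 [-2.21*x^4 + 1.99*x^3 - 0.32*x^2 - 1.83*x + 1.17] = -26.52*x^2 + 11.94*x - 0.64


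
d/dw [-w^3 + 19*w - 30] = 19 - 3*w^2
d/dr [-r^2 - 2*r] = -2*r - 2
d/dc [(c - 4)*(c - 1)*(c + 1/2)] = 3*c^2 - 9*c + 3/2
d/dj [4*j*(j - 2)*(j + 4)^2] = 16*j^3 + 72*j^2 - 128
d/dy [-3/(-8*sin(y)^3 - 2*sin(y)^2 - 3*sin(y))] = 3*(-4*sin(y) + 12*cos(2*y) - 15)*cos(y)/((8*sin(y)^2 + 2*sin(y) + 3)^2*sin(y)^2)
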